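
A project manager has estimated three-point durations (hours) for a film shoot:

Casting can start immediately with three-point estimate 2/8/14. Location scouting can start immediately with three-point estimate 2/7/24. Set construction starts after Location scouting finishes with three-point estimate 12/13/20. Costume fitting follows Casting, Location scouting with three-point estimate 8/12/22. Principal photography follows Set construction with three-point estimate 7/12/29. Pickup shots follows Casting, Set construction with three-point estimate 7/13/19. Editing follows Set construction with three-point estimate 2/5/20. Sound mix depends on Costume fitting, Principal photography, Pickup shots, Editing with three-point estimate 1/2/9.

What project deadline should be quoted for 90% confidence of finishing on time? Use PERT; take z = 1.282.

47.1 hours

te_Casting = (2 + 4·8 + 14)/6 = 48/6 = 8; σ²_Casting = ((14−2)/6)² = 4.000
te_Location scouting = (2 + 4·7 + 24)/6 = 54/6 = 9; σ²_Location scouting = ((24−2)/6)² = 13.444
te_Set construction = (12 + 4·13 + 20)/6 = 84/6 = 14; σ²_Set construction = ((20−12)/6)² = 1.778
te_Costume fitting = (8 + 4·12 + 22)/6 = 78/6 = 13; σ²_Costume fitting = ((22−8)/6)² = 5.444
te_Principal photography = (7 + 4·12 + 29)/6 = 84/6 = 14; σ²_Principal photography = ((29−7)/6)² = 13.444
te_Pickup shots = (7 + 4·13 + 19)/6 = 78/6 = 13; σ²_Pickup shots = ((19−7)/6)² = 4.000
te_Editing = (2 + 4·5 + 20)/6 = 42/6 = 7; σ²_Editing = ((20−2)/6)² = 9.000
te_Sound mix = (1 + 4·2 + 9)/6 = 18/6 = 3; σ²_Sound mix = ((9−1)/6)² = 1.778

Forward pass:
ES_Casting = 0; EF_Casting = 8
ES_Location scouting = 0; EF_Location scouting = 9
ES_Set construction = 9; EF_Set construction = 9+14 = 23
ES_Costume fitting = max(EF_Casting=8, EF_Location scouting=9) = 9; EF_Costume fitting = 9+13 = 22
ES_Principal photography = 23; EF_Principal photography = 23+14 = 37
ES_Pickup shots = max(EF_Casting=8, EF_Set construction=23) = 23; EF_Pickup shots = 23+13 = 36
ES_Editing = 23; EF_Editing = 23+7 = 30
ES_Sound mix = max(EF_Costume fitting=22, EF_Principal photography=37, EF_Pickup shots=36, EF_Editing=30) = 37; EF_Sound mix = 37+3 = 40
Expected project duration μ = 40 hours. Critical path: Location scouting → Set construction → Principal photography → Sound mix.

Variance along critical path = 13.444 + 1.778 + 13.444 + 1.778 = 30.444; σ = 5.518 hours.
D = μ + z·σ = 40 + 1.282·5.518 = 47.1 hours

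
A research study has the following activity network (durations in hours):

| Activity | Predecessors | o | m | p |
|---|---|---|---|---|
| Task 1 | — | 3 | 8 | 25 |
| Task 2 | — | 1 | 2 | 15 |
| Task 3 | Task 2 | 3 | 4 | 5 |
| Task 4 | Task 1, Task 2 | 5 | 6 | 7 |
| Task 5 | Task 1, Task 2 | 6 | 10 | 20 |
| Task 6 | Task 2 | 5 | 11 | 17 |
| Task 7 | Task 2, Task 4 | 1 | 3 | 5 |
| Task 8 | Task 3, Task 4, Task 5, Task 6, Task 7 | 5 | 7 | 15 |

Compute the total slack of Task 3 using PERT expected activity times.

te_Task 1 = (3 + 4·8 + 25)/6 = 60/6 = 10
te_Task 2 = (1 + 4·2 + 15)/6 = 24/6 = 4
te_Task 3 = (3 + 4·4 + 5)/6 = 24/6 = 4
te_Task 4 = (5 + 4·6 + 7)/6 = 36/6 = 6
te_Task 5 = (6 + 4·10 + 20)/6 = 66/6 = 11
te_Task 6 = (5 + 4·11 + 17)/6 = 66/6 = 11
te_Task 7 = (1 + 4·3 + 5)/6 = 18/6 = 3
te_Task 8 = (5 + 4·7 + 15)/6 = 48/6 = 8

Forward pass:
ES_Task 1 = 0; EF_Task 1 = 10
ES_Task 2 = 0; EF_Task 2 = 4
ES_Task 3 = 4; EF_Task 3 = 4+4 = 8
ES_Task 4 = max(EF_Task 1=10, EF_Task 2=4) = 10; EF_Task 4 = 10+6 = 16
ES_Task 5 = max(EF_Task 1=10, EF_Task 2=4) = 10; EF_Task 5 = 10+11 = 21
ES_Task 6 = 4; EF_Task 6 = 4+11 = 15
ES_Task 7 = max(EF_Task 2=4, EF_Task 4=16) = 16; EF_Task 7 = 16+3 = 19
ES_Task 8 = max(EF_Task 3=8, EF_Task 4=16, EF_Task 5=21, EF_Task 6=15, EF_Task 7=19) = 21; EF_Task 8 = 21+8 = 29
Expected project duration μ = 29 hours. Critical path: Task 1 → Task 5 → Task 8.

Backward pass:
LF_Task 8 = 29; LS_Task 8 = 29−8 = 21
LF_Task 7 = LS_Task 8 = 21; LS_Task 7 = 21−3 = 18
LF_Task 6 = LS_Task 8 = 21; LS_Task 6 = 21−11 = 10
LF_Task 5 = LS_Task 8 = 21; LS_Task 5 = 21−11 = 10
LF_Task 4 = min(LS_Task 7=18, LS_Task 8=21) = 18; LS_Task 4 = 18−6 = 12
LF_Task 3 = LS_Task 8 = 21; LS_Task 3 = 21−4 = 17
LF_Task 2 = min(LS_Task 3=17, LS_Task 4=12, LS_Task 5=10, LS_Task 6=10, LS_Task 7=18) = 10; LS_Task 2 = 10−4 = 6
LF_Task 1 = min(LS_Task 4=12, LS_Task 5=10) = 10; LS_Task 1 = 10−10 = 0
Slack_Task 3 = LS_Task 3 − ES_Task 3 = 17 − 4 = 13

13 hours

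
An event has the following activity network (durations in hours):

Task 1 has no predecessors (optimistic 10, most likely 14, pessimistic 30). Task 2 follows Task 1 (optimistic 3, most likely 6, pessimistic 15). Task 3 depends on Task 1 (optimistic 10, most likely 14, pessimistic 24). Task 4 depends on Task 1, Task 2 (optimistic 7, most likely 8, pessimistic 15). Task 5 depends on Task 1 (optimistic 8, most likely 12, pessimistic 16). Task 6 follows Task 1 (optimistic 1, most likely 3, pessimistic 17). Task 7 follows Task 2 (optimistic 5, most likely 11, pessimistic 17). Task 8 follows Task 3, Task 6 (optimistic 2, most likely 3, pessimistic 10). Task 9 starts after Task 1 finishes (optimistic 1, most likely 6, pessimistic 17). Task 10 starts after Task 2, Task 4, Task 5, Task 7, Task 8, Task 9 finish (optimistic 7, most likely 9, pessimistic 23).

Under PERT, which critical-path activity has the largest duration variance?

Task 1

te_Task 1 = (10 + 4·14 + 30)/6 = 96/6 = 16; σ²_Task 1 = ((30−10)/6)² = 11.111
te_Task 2 = (3 + 4·6 + 15)/6 = 42/6 = 7; σ²_Task 2 = ((15−3)/6)² = 4.000
te_Task 3 = (10 + 4·14 + 24)/6 = 90/6 = 15; σ²_Task 3 = ((24−10)/6)² = 5.444
te_Task 4 = (7 + 4·8 + 15)/6 = 54/6 = 9; σ²_Task 4 = ((15−7)/6)² = 1.778
te_Task 5 = (8 + 4·12 + 16)/6 = 72/6 = 12; σ²_Task 5 = ((16−8)/6)² = 1.778
te_Task 6 = (1 + 4·3 + 17)/6 = 30/6 = 5; σ²_Task 6 = ((17−1)/6)² = 7.111
te_Task 7 = (5 + 4·11 + 17)/6 = 66/6 = 11; σ²_Task 7 = ((17−5)/6)² = 4.000
te_Task 8 = (2 + 4·3 + 10)/6 = 24/6 = 4; σ²_Task 8 = ((10−2)/6)² = 1.778
te_Task 9 = (1 + 4·6 + 17)/6 = 42/6 = 7; σ²_Task 9 = ((17−1)/6)² = 7.111
te_Task 10 = (7 + 4·9 + 23)/6 = 66/6 = 11; σ²_Task 10 = ((23−7)/6)² = 7.111

Forward pass:
ES_Task 1 = 0; EF_Task 1 = 16
ES_Task 2 = 16; EF_Task 2 = 16+7 = 23
ES_Task 3 = 16; EF_Task 3 = 16+15 = 31
ES_Task 4 = max(EF_Task 1=16, EF_Task 2=23) = 23; EF_Task 4 = 23+9 = 32
ES_Task 5 = 16; EF_Task 5 = 16+12 = 28
ES_Task 6 = 16; EF_Task 6 = 16+5 = 21
ES_Task 7 = 23; EF_Task 7 = 23+11 = 34
ES_Task 8 = max(EF_Task 3=31, EF_Task 6=21) = 31; EF_Task 8 = 31+4 = 35
ES_Task 9 = 16; EF_Task 9 = 16+7 = 23
ES_Task 10 = max(EF_Task 2=23, EF_Task 4=32, EF_Task 5=28, EF_Task 7=34, EF_Task 8=35, EF_Task 9=23) = 35; EF_Task 10 = 35+11 = 46
Expected project duration μ = 46 hours. Critical path: Task 1 → Task 3 → Task 8 → Task 10.

Variances on critical path: σ²_Task 1=11.111, σ²_Task 3=5.444, σ²_Task 8=1.778, σ²_Task 10=7.111.
Largest is σ²_Task 1 = 11.111.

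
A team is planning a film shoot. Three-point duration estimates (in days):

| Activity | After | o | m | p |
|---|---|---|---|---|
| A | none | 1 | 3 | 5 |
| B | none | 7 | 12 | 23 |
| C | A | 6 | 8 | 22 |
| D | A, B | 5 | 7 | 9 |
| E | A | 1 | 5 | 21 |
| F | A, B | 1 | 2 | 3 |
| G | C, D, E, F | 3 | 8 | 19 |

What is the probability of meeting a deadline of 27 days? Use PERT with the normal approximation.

te_A = (1 + 4·3 + 5)/6 = 18/6 = 3; σ²_A = ((5−1)/6)² = 0.444
te_B = (7 + 4·12 + 23)/6 = 78/6 = 13; σ²_B = ((23−7)/6)² = 7.111
te_C = (6 + 4·8 + 22)/6 = 60/6 = 10; σ²_C = ((22−6)/6)² = 7.111
te_D = (5 + 4·7 + 9)/6 = 42/6 = 7; σ²_D = ((9−5)/6)² = 0.444
te_E = (1 + 4·5 + 21)/6 = 42/6 = 7; σ²_E = ((21−1)/6)² = 11.111
te_F = (1 + 4·2 + 3)/6 = 12/6 = 2; σ²_F = ((3−1)/6)² = 0.111
te_G = (3 + 4·8 + 19)/6 = 54/6 = 9; σ²_G = ((19−3)/6)² = 7.111

Forward pass:
ES_A = 0; EF_A = 3
ES_B = 0; EF_B = 13
ES_C = 3; EF_C = 3+10 = 13
ES_D = max(EF_A=3, EF_B=13) = 13; EF_D = 13+7 = 20
ES_E = 3; EF_E = 3+7 = 10
ES_F = max(EF_A=3, EF_B=13) = 13; EF_F = 13+2 = 15
ES_G = max(EF_C=13, EF_D=20, EF_E=10, EF_F=15) = 20; EF_G = 20+9 = 29
Expected project duration μ = 29 days. Critical path: B → D → G.

Variance along critical path = 7.111 + 0.444 + 7.111 = 14.667; σ = √14.667 = 3.830 days.
Z = (27 − 29) / 3.830 = -0.522
P(T ≤ 27) = Φ(-0.522) ≈ 0.301

0.301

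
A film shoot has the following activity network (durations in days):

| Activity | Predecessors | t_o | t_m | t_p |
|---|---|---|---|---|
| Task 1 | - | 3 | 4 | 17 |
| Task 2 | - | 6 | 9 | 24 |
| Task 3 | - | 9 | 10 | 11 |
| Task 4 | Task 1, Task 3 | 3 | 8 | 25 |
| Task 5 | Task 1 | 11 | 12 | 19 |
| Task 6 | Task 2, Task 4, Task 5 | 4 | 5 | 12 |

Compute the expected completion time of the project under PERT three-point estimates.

26 days

te_Task 1 = (3 + 4·4 + 17)/6 = 36/6 = 6
te_Task 2 = (6 + 4·9 + 24)/6 = 66/6 = 11
te_Task 3 = (9 + 4·10 + 11)/6 = 60/6 = 10
te_Task 4 = (3 + 4·8 + 25)/6 = 60/6 = 10
te_Task 5 = (11 + 4·12 + 19)/6 = 78/6 = 13
te_Task 6 = (4 + 4·5 + 12)/6 = 36/6 = 6

Forward pass:
ES_Task 1 = 0; EF_Task 1 = 6
ES_Task 2 = 0; EF_Task 2 = 11
ES_Task 3 = 0; EF_Task 3 = 10
ES_Task 4 = max(EF_Task 1=6, EF_Task 3=10) = 10; EF_Task 4 = 10+10 = 20
ES_Task 5 = 6; EF_Task 5 = 6+13 = 19
ES_Task 6 = max(EF_Task 2=11, EF_Task 4=20, EF_Task 5=19) = 20; EF_Task 6 = 20+6 = 26
Expected project duration μ = 26 days. Critical path: Task 3 → Task 4 → Task 6.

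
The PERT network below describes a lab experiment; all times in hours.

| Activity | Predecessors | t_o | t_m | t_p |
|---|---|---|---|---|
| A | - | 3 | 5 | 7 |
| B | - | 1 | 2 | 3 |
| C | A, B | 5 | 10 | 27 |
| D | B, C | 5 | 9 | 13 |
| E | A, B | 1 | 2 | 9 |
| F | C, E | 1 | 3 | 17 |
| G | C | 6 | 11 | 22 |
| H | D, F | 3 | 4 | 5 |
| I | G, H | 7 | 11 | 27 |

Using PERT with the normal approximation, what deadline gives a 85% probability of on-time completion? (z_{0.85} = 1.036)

48.4 hours

te_A = (3 + 4·5 + 7)/6 = 30/6 = 5; σ²_A = ((7−3)/6)² = 0.444
te_B = (1 + 4·2 + 3)/6 = 12/6 = 2; σ²_B = ((3−1)/6)² = 0.111
te_C = (5 + 4·10 + 27)/6 = 72/6 = 12; σ²_C = ((27−5)/6)² = 13.444
te_D = (5 + 4·9 + 13)/6 = 54/6 = 9; σ²_D = ((13−5)/6)² = 1.778
te_E = (1 + 4·2 + 9)/6 = 18/6 = 3; σ²_E = ((9−1)/6)² = 1.778
te_F = (1 + 4·3 + 17)/6 = 30/6 = 5; σ²_F = ((17−1)/6)² = 7.111
te_G = (6 + 4·11 + 22)/6 = 72/6 = 12; σ²_G = ((22−6)/6)² = 7.111
te_H = (3 + 4·4 + 5)/6 = 24/6 = 4; σ²_H = ((5−3)/6)² = 0.111
te_I = (7 + 4·11 + 27)/6 = 78/6 = 13; σ²_I = ((27−7)/6)² = 11.111

Forward pass:
ES_A = 0; EF_A = 5
ES_B = 0; EF_B = 2
ES_C = max(EF_A=5, EF_B=2) = 5; EF_C = 5+12 = 17
ES_D = max(EF_B=2, EF_C=17) = 17; EF_D = 17+9 = 26
ES_E = max(EF_A=5, EF_B=2) = 5; EF_E = 5+3 = 8
ES_F = max(EF_C=17, EF_E=8) = 17; EF_F = 17+5 = 22
ES_G = 17; EF_G = 17+12 = 29
ES_H = max(EF_D=26, EF_F=22) = 26; EF_H = 26+4 = 30
ES_I = max(EF_G=29, EF_H=30) = 30; EF_I = 30+13 = 43
Expected project duration μ = 43 hours. Critical path: A → C → D → H → I.

Variance along critical path = 0.444 + 13.444 + 1.778 + 0.111 + 11.111 = 26.889; σ = 5.185 hours.
D = μ + z·σ = 43 + 1.036·5.185 = 48.4 hours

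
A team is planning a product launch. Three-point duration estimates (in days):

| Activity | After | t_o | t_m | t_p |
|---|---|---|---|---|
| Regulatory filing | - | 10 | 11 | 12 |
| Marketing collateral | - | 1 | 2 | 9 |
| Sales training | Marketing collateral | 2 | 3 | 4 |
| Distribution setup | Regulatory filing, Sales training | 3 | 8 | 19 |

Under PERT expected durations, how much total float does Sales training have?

5 days

te_Regulatory filing = (10 + 4·11 + 12)/6 = 66/6 = 11
te_Marketing collateral = (1 + 4·2 + 9)/6 = 18/6 = 3
te_Sales training = (2 + 4·3 + 4)/6 = 18/6 = 3
te_Distribution setup = (3 + 4·8 + 19)/6 = 54/6 = 9

Forward pass:
ES_Regulatory filing = 0; EF_Regulatory filing = 11
ES_Marketing collateral = 0; EF_Marketing collateral = 3
ES_Sales training = 3; EF_Sales training = 3+3 = 6
ES_Distribution setup = max(EF_Regulatory filing=11, EF_Sales training=6) = 11; EF_Distribution setup = 11+9 = 20
Expected project duration μ = 20 days. Critical path: Regulatory filing → Distribution setup.

Backward pass:
LF_Distribution setup = 20; LS_Distribution setup = 20−9 = 11
LF_Sales training = LS_Distribution setup = 11; LS_Sales training = 11−3 = 8
LF_Marketing collateral = LS_Sales training = 8; LS_Marketing collateral = 8−3 = 5
LF_Regulatory filing = LS_Distribution setup = 11; LS_Regulatory filing = 11−11 = 0
Slack_Sales training = LS_Sales training − ES_Sales training = 8 − 3 = 5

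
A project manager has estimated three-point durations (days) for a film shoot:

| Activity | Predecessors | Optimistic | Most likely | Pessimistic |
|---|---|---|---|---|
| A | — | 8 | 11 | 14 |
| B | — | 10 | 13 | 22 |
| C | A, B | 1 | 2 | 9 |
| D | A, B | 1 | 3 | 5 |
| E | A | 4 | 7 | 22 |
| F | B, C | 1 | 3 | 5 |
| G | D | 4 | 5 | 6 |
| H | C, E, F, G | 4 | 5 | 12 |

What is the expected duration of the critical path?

te_A = (8 + 4·11 + 14)/6 = 66/6 = 11
te_B = (10 + 4·13 + 22)/6 = 84/6 = 14
te_C = (1 + 4·2 + 9)/6 = 18/6 = 3
te_D = (1 + 4·3 + 5)/6 = 18/6 = 3
te_E = (4 + 4·7 + 22)/6 = 54/6 = 9
te_F = (1 + 4·3 + 5)/6 = 18/6 = 3
te_G = (4 + 4·5 + 6)/6 = 30/6 = 5
te_H = (4 + 4·5 + 12)/6 = 36/6 = 6

Forward pass:
ES_A = 0; EF_A = 11
ES_B = 0; EF_B = 14
ES_C = max(EF_A=11, EF_B=14) = 14; EF_C = 14+3 = 17
ES_D = max(EF_A=11, EF_B=14) = 14; EF_D = 14+3 = 17
ES_E = 11; EF_E = 11+9 = 20
ES_F = max(EF_B=14, EF_C=17) = 17; EF_F = 17+3 = 20
ES_G = 17; EF_G = 17+5 = 22
ES_H = max(EF_C=17, EF_E=20, EF_F=20, EF_G=22) = 22; EF_H = 22+6 = 28
Expected project duration μ = 28 days. Critical path: B → D → G → H.

28 days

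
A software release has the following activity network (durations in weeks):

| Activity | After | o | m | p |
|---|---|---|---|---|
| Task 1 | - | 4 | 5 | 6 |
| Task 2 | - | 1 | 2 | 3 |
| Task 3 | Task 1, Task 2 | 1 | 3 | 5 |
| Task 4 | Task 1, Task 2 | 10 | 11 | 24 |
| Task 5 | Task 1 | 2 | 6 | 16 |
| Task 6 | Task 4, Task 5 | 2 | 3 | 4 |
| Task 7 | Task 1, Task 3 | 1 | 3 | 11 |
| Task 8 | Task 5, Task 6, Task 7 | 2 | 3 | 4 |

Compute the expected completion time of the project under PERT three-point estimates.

te_Task 1 = (4 + 4·5 + 6)/6 = 30/6 = 5
te_Task 2 = (1 + 4·2 + 3)/6 = 12/6 = 2
te_Task 3 = (1 + 4·3 + 5)/6 = 18/6 = 3
te_Task 4 = (10 + 4·11 + 24)/6 = 78/6 = 13
te_Task 5 = (2 + 4·6 + 16)/6 = 42/6 = 7
te_Task 6 = (2 + 4·3 + 4)/6 = 18/6 = 3
te_Task 7 = (1 + 4·3 + 11)/6 = 24/6 = 4
te_Task 8 = (2 + 4·3 + 4)/6 = 18/6 = 3

Forward pass:
ES_Task 1 = 0; EF_Task 1 = 5
ES_Task 2 = 0; EF_Task 2 = 2
ES_Task 3 = max(EF_Task 1=5, EF_Task 2=2) = 5; EF_Task 3 = 5+3 = 8
ES_Task 4 = max(EF_Task 1=5, EF_Task 2=2) = 5; EF_Task 4 = 5+13 = 18
ES_Task 5 = 5; EF_Task 5 = 5+7 = 12
ES_Task 6 = max(EF_Task 4=18, EF_Task 5=12) = 18; EF_Task 6 = 18+3 = 21
ES_Task 7 = max(EF_Task 1=5, EF_Task 3=8) = 8; EF_Task 7 = 8+4 = 12
ES_Task 8 = max(EF_Task 5=12, EF_Task 6=21, EF_Task 7=12) = 21; EF_Task 8 = 21+3 = 24
Expected project duration μ = 24 weeks. Critical path: Task 1 → Task 4 → Task 6 → Task 8.

24 weeks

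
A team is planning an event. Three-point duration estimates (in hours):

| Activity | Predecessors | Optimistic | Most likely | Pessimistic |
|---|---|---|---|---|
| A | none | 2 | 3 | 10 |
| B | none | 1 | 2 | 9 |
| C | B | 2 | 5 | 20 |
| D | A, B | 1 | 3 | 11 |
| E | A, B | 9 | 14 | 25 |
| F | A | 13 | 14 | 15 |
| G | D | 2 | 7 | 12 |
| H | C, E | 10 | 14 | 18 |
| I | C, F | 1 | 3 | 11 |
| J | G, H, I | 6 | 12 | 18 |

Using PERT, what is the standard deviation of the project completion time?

te_A = (2 + 4·3 + 10)/6 = 24/6 = 4; σ²_A = ((10−2)/6)² = 1.778
te_B = (1 + 4·2 + 9)/6 = 18/6 = 3; σ²_B = ((9−1)/6)² = 1.778
te_C = (2 + 4·5 + 20)/6 = 42/6 = 7; σ²_C = ((20−2)/6)² = 9.000
te_D = (1 + 4·3 + 11)/6 = 24/6 = 4; σ²_D = ((11−1)/6)² = 2.778
te_E = (9 + 4·14 + 25)/6 = 90/6 = 15; σ²_E = ((25−9)/6)² = 7.111
te_F = (13 + 4·14 + 15)/6 = 84/6 = 14; σ²_F = ((15−13)/6)² = 0.111
te_G = (2 + 4·7 + 12)/6 = 42/6 = 7; σ²_G = ((12−2)/6)² = 2.778
te_H = (10 + 4·14 + 18)/6 = 84/6 = 14; σ²_H = ((18−10)/6)² = 1.778
te_I = (1 + 4·3 + 11)/6 = 24/6 = 4; σ²_I = ((11−1)/6)² = 2.778
te_J = (6 + 4·12 + 18)/6 = 72/6 = 12; σ²_J = ((18−6)/6)² = 4.000

Forward pass:
ES_A = 0; EF_A = 4
ES_B = 0; EF_B = 3
ES_C = 3; EF_C = 3+7 = 10
ES_D = max(EF_A=4, EF_B=3) = 4; EF_D = 4+4 = 8
ES_E = max(EF_A=4, EF_B=3) = 4; EF_E = 4+15 = 19
ES_F = 4; EF_F = 4+14 = 18
ES_G = 8; EF_G = 8+7 = 15
ES_H = max(EF_C=10, EF_E=19) = 19; EF_H = 19+14 = 33
ES_I = max(EF_C=10, EF_F=18) = 18; EF_I = 18+4 = 22
ES_J = max(EF_G=15, EF_H=33, EF_I=22) = 33; EF_J = 33+12 = 45
Expected project duration μ = 45 hours. Critical path: A → E → H → J.

Variance along critical path = 1.778 + 7.111 + 1.778 + 4.000 = 14.667
σ = √14.667 = 3.830 hours

3.83 hours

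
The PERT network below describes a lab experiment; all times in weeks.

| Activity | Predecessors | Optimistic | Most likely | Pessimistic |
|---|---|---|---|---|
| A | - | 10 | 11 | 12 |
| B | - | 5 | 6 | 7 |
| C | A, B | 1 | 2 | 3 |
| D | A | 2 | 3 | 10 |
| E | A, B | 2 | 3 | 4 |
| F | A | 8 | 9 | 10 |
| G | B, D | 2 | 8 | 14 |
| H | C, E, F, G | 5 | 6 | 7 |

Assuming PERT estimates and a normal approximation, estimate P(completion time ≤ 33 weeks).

0.949

te_A = (10 + 4·11 + 12)/6 = 66/6 = 11; σ²_A = ((12−10)/6)² = 0.111
te_B = (5 + 4·6 + 7)/6 = 36/6 = 6; σ²_B = ((7−5)/6)² = 0.111
te_C = (1 + 4·2 + 3)/6 = 12/6 = 2; σ²_C = ((3−1)/6)² = 0.111
te_D = (2 + 4·3 + 10)/6 = 24/6 = 4; σ²_D = ((10−2)/6)² = 1.778
te_E = (2 + 4·3 + 4)/6 = 18/6 = 3; σ²_E = ((4−2)/6)² = 0.111
te_F = (8 + 4·9 + 10)/6 = 54/6 = 9; σ²_F = ((10−8)/6)² = 0.111
te_G = (2 + 4·8 + 14)/6 = 48/6 = 8; σ²_G = ((14−2)/6)² = 4.000
te_H = (5 + 4·6 + 7)/6 = 36/6 = 6; σ²_H = ((7−5)/6)² = 0.111

Forward pass:
ES_A = 0; EF_A = 11
ES_B = 0; EF_B = 6
ES_C = max(EF_A=11, EF_B=6) = 11; EF_C = 11+2 = 13
ES_D = 11; EF_D = 11+4 = 15
ES_E = max(EF_A=11, EF_B=6) = 11; EF_E = 11+3 = 14
ES_F = 11; EF_F = 11+9 = 20
ES_G = max(EF_B=6, EF_D=15) = 15; EF_G = 15+8 = 23
ES_H = max(EF_C=13, EF_E=14, EF_F=20, EF_G=23) = 23; EF_H = 23+6 = 29
Expected project duration μ = 29 weeks. Critical path: A → D → G → H.

Variance along critical path = 0.111 + 1.778 + 4.000 + 0.111 = 6.000; σ = √6.000 = 2.449 weeks.
Z = (33 − 29) / 2.449 = 1.633
P(T ≤ 33) = Φ(1.633) ≈ 0.949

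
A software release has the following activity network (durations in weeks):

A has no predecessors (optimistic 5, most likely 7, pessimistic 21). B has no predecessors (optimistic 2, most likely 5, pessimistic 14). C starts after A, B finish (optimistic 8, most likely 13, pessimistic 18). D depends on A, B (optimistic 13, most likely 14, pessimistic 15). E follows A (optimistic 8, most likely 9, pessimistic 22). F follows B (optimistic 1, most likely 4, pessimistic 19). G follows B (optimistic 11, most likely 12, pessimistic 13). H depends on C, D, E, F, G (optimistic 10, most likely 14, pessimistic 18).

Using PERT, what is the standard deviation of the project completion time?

3.00 weeks

te_A = (5 + 4·7 + 21)/6 = 54/6 = 9; σ²_A = ((21−5)/6)² = 7.111
te_B = (2 + 4·5 + 14)/6 = 36/6 = 6; σ²_B = ((14−2)/6)² = 4.000
te_C = (8 + 4·13 + 18)/6 = 78/6 = 13; σ²_C = ((18−8)/6)² = 2.778
te_D = (13 + 4·14 + 15)/6 = 84/6 = 14; σ²_D = ((15−13)/6)² = 0.111
te_E = (8 + 4·9 + 22)/6 = 66/6 = 11; σ²_E = ((22−8)/6)² = 5.444
te_F = (1 + 4·4 + 19)/6 = 36/6 = 6; σ²_F = ((19−1)/6)² = 9.000
te_G = (11 + 4·12 + 13)/6 = 72/6 = 12; σ²_G = ((13−11)/6)² = 0.111
te_H = (10 + 4·14 + 18)/6 = 84/6 = 14; σ²_H = ((18−10)/6)² = 1.778

Forward pass:
ES_A = 0; EF_A = 9
ES_B = 0; EF_B = 6
ES_C = max(EF_A=9, EF_B=6) = 9; EF_C = 9+13 = 22
ES_D = max(EF_A=9, EF_B=6) = 9; EF_D = 9+14 = 23
ES_E = 9; EF_E = 9+11 = 20
ES_F = 6; EF_F = 6+6 = 12
ES_G = 6; EF_G = 6+12 = 18
ES_H = max(EF_C=22, EF_D=23, EF_E=20, EF_F=12, EF_G=18) = 23; EF_H = 23+14 = 37
Expected project duration μ = 37 weeks. Critical path: A → D → H.

Variance along critical path = 7.111 + 0.111 + 1.778 = 9.000
σ = √9.000 = 3.000 weeks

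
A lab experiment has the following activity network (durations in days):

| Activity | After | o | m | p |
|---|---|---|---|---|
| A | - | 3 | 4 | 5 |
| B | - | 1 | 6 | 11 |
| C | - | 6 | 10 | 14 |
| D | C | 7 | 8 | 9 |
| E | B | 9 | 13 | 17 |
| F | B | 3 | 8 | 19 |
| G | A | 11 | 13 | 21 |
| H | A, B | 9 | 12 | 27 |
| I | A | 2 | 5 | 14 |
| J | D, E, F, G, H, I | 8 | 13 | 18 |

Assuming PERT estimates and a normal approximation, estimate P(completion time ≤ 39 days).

0.942

te_A = (3 + 4·4 + 5)/6 = 24/6 = 4; σ²_A = ((5−3)/6)² = 0.111
te_B = (1 + 4·6 + 11)/6 = 36/6 = 6; σ²_B = ((11−1)/6)² = 2.778
te_C = (6 + 4·10 + 14)/6 = 60/6 = 10; σ²_C = ((14−6)/6)² = 1.778
te_D = (7 + 4·8 + 9)/6 = 48/6 = 8; σ²_D = ((9−7)/6)² = 0.111
te_E = (9 + 4·13 + 17)/6 = 78/6 = 13; σ²_E = ((17−9)/6)² = 1.778
te_F = (3 + 4·8 + 19)/6 = 54/6 = 9; σ²_F = ((19−3)/6)² = 7.111
te_G = (11 + 4·13 + 21)/6 = 84/6 = 14; σ²_G = ((21−11)/6)² = 2.778
te_H = (9 + 4·12 + 27)/6 = 84/6 = 14; σ²_H = ((27−9)/6)² = 9.000
te_I = (2 + 4·5 + 14)/6 = 36/6 = 6; σ²_I = ((14−2)/6)² = 4.000
te_J = (8 + 4·13 + 18)/6 = 78/6 = 13; σ²_J = ((18−8)/6)² = 2.778

Forward pass:
ES_A = 0; EF_A = 4
ES_B = 0; EF_B = 6
ES_C = 0; EF_C = 10
ES_D = 10; EF_D = 10+8 = 18
ES_E = 6; EF_E = 6+13 = 19
ES_F = 6; EF_F = 6+9 = 15
ES_G = 4; EF_G = 4+14 = 18
ES_H = max(EF_A=4, EF_B=6) = 6; EF_H = 6+14 = 20
ES_I = 4; EF_I = 4+6 = 10
ES_J = max(EF_D=18, EF_E=19, EF_F=15, EF_G=18, EF_H=20, EF_I=10) = 20; EF_J = 20+13 = 33
Expected project duration μ = 33 days. Critical path: B → H → J.

Variance along critical path = 2.778 + 9.000 + 2.778 = 14.556; σ = √14.556 = 3.815 days.
Z = (39 − 33) / 3.815 = 1.573
P(T ≤ 39) = Φ(1.573) ≈ 0.942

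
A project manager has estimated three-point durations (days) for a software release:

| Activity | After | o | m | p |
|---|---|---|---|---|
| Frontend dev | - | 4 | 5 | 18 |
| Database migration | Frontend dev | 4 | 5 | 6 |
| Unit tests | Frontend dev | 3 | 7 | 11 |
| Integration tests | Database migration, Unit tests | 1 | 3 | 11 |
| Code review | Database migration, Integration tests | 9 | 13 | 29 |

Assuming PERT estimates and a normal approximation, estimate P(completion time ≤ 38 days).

te_Frontend dev = (4 + 4·5 + 18)/6 = 42/6 = 7; σ²_Frontend dev = ((18−4)/6)² = 5.444
te_Database migration = (4 + 4·5 + 6)/6 = 30/6 = 5; σ²_Database migration = ((6−4)/6)² = 0.111
te_Unit tests = (3 + 4·7 + 11)/6 = 42/6 = 7; σ²_Unit tests = ((11−3)/6)² = 1.778
te_Integration tests = (1 + 4·3 + 11)/6 = 24/6 = 4; σ²_Integration tests = ((11−1)/6)² = 2.778
te_Code review = (9 + 4·13 + 29)/6 = 90/6 = 15; σ²_Code review = ((29−9)/6)² = 11.111

Forward pass:
ES_Frontend dev = 0; EF_Frontend dev = 7
ES_Database migration = 7; EF_Database migration = 7+5 = 12
ES_Unit tests = 7; EF_Unit tests = 7+7 = 14
ES_Integration tests = max(EF_Database migration=12, EF_Unit tests=14) = 14; EF_Integration tests = 14+4 = 18
ES_Code review = max(EF_Database migration=12, EF_Integration tests=18) = 18; EF_Code review = 18+15 = 33
Expected project duration μ = 33 days. Critical path: Frontend dev → Unit tests → Integration tests → Code review.

Variance along critical path = 5.444 + 1.778 + 2.778 + 11.111 = 21.111; σ = √21.111 = 4.595 days.
Z = (38 − 33) / 4.595 = 1.088
P(T ≤ 38) = Φ(1.088) ≈ 0.862

0.862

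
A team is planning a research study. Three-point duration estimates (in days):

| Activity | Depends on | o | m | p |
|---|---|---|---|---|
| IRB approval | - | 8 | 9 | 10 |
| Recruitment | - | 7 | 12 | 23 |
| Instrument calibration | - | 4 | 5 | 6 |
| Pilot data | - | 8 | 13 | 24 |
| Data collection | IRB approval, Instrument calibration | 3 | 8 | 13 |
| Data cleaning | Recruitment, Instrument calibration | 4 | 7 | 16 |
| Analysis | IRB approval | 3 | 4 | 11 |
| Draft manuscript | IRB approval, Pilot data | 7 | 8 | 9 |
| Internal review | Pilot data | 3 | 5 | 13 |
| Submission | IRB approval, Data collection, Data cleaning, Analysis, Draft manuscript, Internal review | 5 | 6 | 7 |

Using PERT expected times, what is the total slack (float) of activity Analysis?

te_IRB approval = (8 + 4·9 + 10)/6 = 54/6 = 9
te_Recruitment = (7 + 4·12 + 23)/6 = 78/6 = 13
te_Instrument calibration = (4 + 4·5 + 6)/6 = 30/6 = 5
te_Pilot data = (8 + 4·13 + 24)/6 = 84/6 = 14
te_Data collection = (3 + 4·8 + 13)/6 = 48/6 = 8
te_Data cleaning = (4 + 4·7 + 16)/6 = 48/6 = 8
te_Analysis = (3 + 4·4 + 11)/6 = 30/6 = 5
te_Draft manuscript = (7 + 4·8 + 9)/6 = 48/6 = 8
te_Internal review = (3 + 4·5 + 13)/6 = 36/6 = 6
te_Submission = (5 + 4·6 + 7)/6 = 36/6 = 6

Forward pass:
ES_IRB approval = 0; EF_IRB approval = 9
ES_Recruitment = 0; EF_Recruitment = 13
ES_Instrument calibration = 0; EF_Instrument calibration = 5
ES_Pilot data = 0; EF_Pilot data = 14
ES_Data collection = max(EF_IRB approval=9, EF_Instrument calibration=5) = 9; EF_Data collection = 9+8 = 17
ES_Data cleaning = max(EF_Recruitment=13, EF_Instrument calibration=5) = 13; EF_Data cleaning = 13+8 = 21
ES_Analysis = 9; EF_Analysis = 9+5 = 14
ES_Draft manuscript = max(EF_IRB approval=9, EF_Pilot data=14) = 14; EF_Draft manuscript = 14+8 = 22
ES_Internal review = 14; EF_Internal review = 14+6 = 20
ES_Submission = max(EF_IRB approval=9, EF_Data collection=17, EF_Data cleaning=21, EF_Analysis=14, EF_Draft manuscript=22, EF_Internal review=20) = 22; EF_Submission = 22+6 = 28
Expected project duration μ = 28 days. Critical path: Pilot data → Draft manuscript → Submission.

Backward pass:
LF_Submission = 28; LS_Submission = 28−6 = 22
LF_Internal review = LS_Submission = 22; LS_Internal review = 22−6 = 16
LF_Draft manuscript = LS_Submission = 22; LS_Draft manuscript = 22−8 = 14
LF_Analysis = LS_Submission = 22; LS_Analysis = 22−5 = 17
LF_Data cleaning = LS_Submission = 22; LS_Data cleaning = 22−8 = 14
LF_Data collection = LS_Submission = 22; LS_Data collection = 22−8 = 14
LF_Pilot data = min(LS_Draft manuscript=14, LS_Internal review=16) = 14; LS_Pilot data = 14−14 = 0
LF_Instrument calibration = min(LS_Data collection=14, LS_Data cleaning=14) = 14; LS_Instrument calibration = 14−5 = 9
LF_Recruitment = LS_Data cleaning = 14; LS_Recruitment = 14−13 = 1
LF_IRB approval = min(LS_Data collection=14, LS_Analysis=17, LS_Draft manuscript=14, LS_Submission=22) = 14; LS_IRB approval = 14−9 = 5
Slack_Analysis = LS_Analysis − ES_Analysis = 17 − 9 = 8

8 days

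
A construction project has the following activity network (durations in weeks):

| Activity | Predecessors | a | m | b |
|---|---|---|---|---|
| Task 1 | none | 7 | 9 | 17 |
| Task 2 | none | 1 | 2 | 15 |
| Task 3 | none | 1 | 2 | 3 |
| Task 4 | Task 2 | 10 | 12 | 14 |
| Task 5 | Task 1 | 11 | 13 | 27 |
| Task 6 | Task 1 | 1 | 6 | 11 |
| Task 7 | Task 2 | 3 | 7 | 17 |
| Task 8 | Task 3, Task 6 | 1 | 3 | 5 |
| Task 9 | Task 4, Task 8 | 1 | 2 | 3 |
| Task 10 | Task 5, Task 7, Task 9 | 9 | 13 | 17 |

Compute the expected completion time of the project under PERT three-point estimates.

te_Task 1 = (7 + 4·9 + 17)/6 = 60/6 = 10
te_Task 2 = (1 + 4·2 + 15)/6 = 24/6 = 4
te_Task 3 = (1 + 4·2 + 3)/6 = 12/6 = 2
te_Task 4 = (10 + 4·12 + 14)/6 = 72/6 = 12
te_Task 5 = (11 + 4·13 + 27)/6 = 90/6 = 15
te_Task 6 = (1 + 4·6 + 11)/6 = 36/6 = 6
te_Task 7 = (3 + 4·7 + 17)/6 = 48/6 = 8
te_Task 8 = (1 + 4·3 + 5)/6 = 18/6 = 3
te_Task 9 = (1 + 4·2 + 3)/6 = 12/6 = 2
te_Task 10 = (9 + 4·13 + 17)/6 = 78/6 = 13

Forward pass:
ES_Task 1 = 0; EF_Task 1 = 10
ES_Task 2 = 0; EF_Task 2 = 4
ES_Task 3 = 0; EF_Task 3 = 2
ES_Task 4 = 4; EF_Task 4 = 4+12 = 16
ES_Task 5 = 10; EF_Task 5 = 10+15 = 25
ES_Task 6 = 10; EF_Task 6 = 10+6 = 16
ES_Task 7 = 4; EF_Task 7 = 4+8 = 12
ES_Task 8 = max(EF_Task 3=2, EF_Task 6=16) = 16; EF_Task 8 = 16+3 = 19
ES_Task 9 = max(EF_Task 4=16, EF_Task 8=19) = 19; EF_Task 9 = 19+2 = 21
ES_Task 10 = max(EF_Task 5=25, EF_Task 7=12, EF_Task 9=21) = 25; EF_Task 10 = 25+13 = 38
Expected project duration μ = 38 weeks. Critical path: Task 1 → Task 5 → Task 10.

38 weeks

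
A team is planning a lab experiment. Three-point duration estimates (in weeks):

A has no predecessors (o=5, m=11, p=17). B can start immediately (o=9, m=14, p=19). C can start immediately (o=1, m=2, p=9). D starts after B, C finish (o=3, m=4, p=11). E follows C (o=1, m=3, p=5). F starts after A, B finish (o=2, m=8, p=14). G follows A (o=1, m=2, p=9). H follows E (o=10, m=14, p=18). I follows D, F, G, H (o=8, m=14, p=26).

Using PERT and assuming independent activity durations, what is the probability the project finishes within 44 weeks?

0.961

te_A = (5 + 4·11 + 17)/6 = 66/6 = 11; σ²_A = ((17−5)/6)² = 4.000
te_B = (9 + 4·14 + 19)/6 = 84/6 = 14; σ²_B = ((19−9)/6)² = 2.778
te_C = (1 + 4·2 + 9)/6 = 18/6 = 3; σ²_C = ((9−1)/6)² = 1.778
te_D = (3 + 4·4 + 11)/6 = 30/6 = 5; σ²_D = ((11−3)/6)² = 1.778
te_E = (1 + 4·3 + 5)/6 = 18/6 = 3; σ²_E = ((5−1)/6)² = 0.444
te_F = (2 + 4·8 + 14)/6 = 48/6 = 8; σ²_F = ((14−2)/6)² = 4.000
te_G = (1 + 4·2 + 9)/6 = 18/6 = 3; σ²_G = ((9−1)/6)² = 1.778
te_H = (10 + 4·14 + 18)/6 = 84/6 = 14; σ²_H = ((18−10)/6)² = 1.778
te_I = (8 + 4·14 + 26)/6 = 90/6 = 15; σ²_I = ((26−8)/6)² = 9.000

Forward pass:
ES_A = 0; EF_A = 11
ES_B = 0; EF_B = 14
ES_C = 0; EF_C = 3
ES_D = max(EF_B=14, EF_C=3) = 14; EF_D = 14+5 = 19
ES_E = 3; EF_E = 3+3 = 6
ES_F = max(EF_A=11, EF_B=14) = 14; EF_F = 14+8 = 22
ES_G = 11; EF_G = 11+3 = 14
ES_H = 6; EF_H = 6+14 = 20
ES_I = max(EF_D=19, EF_F=22, EF_G=14, EF_H=20) = 22; EF_I = 22+15 = 37
Expected project duration μ = 37 weeks. Critical path: B → F → I.

Variance along critical path = 2.778 + 4.000 + 9.000 = 15.778; σ = √15.778 = 3.972 weeks.
Z = (44 − 37) / 3.972 = 1.762
P(T ≤ 44) = Φ(1.762) ≈ 0.961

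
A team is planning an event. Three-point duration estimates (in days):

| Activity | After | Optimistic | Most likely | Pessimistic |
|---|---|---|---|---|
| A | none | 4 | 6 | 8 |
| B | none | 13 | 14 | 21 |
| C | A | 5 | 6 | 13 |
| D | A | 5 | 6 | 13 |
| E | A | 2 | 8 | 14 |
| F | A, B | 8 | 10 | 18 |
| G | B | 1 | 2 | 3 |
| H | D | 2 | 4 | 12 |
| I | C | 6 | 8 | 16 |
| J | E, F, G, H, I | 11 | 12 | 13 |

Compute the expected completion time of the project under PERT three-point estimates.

te_A = (4 + 4·6 + 8)/6 = 36/6 = 6
te_B = (13 + 4·14 + 21)/6 = 90/6 = 15
te_C = (5 + 4·6 + 13)/6 = 42/6 = 7
te_D = (5 + 4·6 + 13)/6 = 42/6 = 7
te_E = (2 + 4·8 + 14)/6 = 48/6 = 8
te_F = (8 + 4·10 + 18)/6 = 66/6 = 11
te_G = (1 + 4·2 + 3)/6 = 12/6 = 2
te_H = (2 + 4·4 + 12)/6 = 30/6 = 5
te_I = (6 + 4·8 + 16)/6 = 54/6 = 9
te_J = (11 + 4·12 + 13)/6 = 72/6 = 12

Forward pass:
ES_A = 0; EF_A = 6
ES_B = 0; EF_B = 15
ES_C = 6; EF_C = 6+7 = 13
ES_D = 6; EF_D = 6+7 = 13
ES_E = 6; EF_E = 6+8 = 14
ES_F = max(EF_A=6, EF_B=15) = 15; EF_F = 15+11 = 26
ES_G = 15; EF_G = 15+2 = 17
ES_H = 13; EF_H = 13+5 = 18
ES_I = 13; EF_I = 13+9 = 22
ES_J = max(EF_E=14, EF_F=26, EF_G=17, EF_H=18, EF_I=22) = 26; EF_J = 26+12 = 38
Expected project duration μ = 38 days. Critical path: B → F → J.

38 days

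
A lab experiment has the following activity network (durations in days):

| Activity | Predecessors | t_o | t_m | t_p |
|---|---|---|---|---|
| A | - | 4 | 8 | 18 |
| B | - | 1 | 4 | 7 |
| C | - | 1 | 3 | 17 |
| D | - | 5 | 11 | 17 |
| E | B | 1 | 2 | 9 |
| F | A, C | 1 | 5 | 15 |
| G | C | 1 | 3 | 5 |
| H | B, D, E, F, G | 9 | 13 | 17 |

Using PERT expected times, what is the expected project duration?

28 days

te_A = (4 + 4·8 + 18)/6 = 54/6 = 9
te_B = (1 + 4·4 + 7)/6 = 24/6 = 4
te_C = (1 + 4·3 + 17)/6 = 30/6 = 5
te_D = (5 + 4·11 + 17)/6 = 66/6 = 11
te_E = (1 + 4·2 + 9)/6 = 18/6 = 3
te_F = (1 + 4·5 + 15)/6 = 36/6 = 6
te_G = (1 + 4·3 + 5)/6 = 18/6 = 3
te_H = (9 + 4·13 + 17)/6 = 78/6 = 13

Forward pass:
ES_A = 0; EF_A = 9
ES_B = 0; EF_B = 4
ES_C = 0; EF_C = 5
ES_D = 0; EF_D = 11
ES_E = 4; EF_E = 4+3 = 7
ES_F = max(EF_A=9, EF_C=5) = 9; EF_F = 9+6 = 15
ES_G = 5; EF_G = 5+3 = 8
ES_H = max(EF_B=4, EF_D=11, EF_E=7, EF_F=15, EF_G=8) = 15; EF_H = 15+13 = 28
Expected project duration μ = 28 days. Critical path: A → F → H.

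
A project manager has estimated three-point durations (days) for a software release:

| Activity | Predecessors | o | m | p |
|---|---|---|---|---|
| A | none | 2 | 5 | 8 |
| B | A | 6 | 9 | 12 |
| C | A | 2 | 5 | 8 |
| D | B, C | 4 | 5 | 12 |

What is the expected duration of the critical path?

te_A = (2 + 4·5 + 8)/6 = 30/6 = 5
te_B = (6 + 4·9 + 12)/6 = 54/6 = 9
te_C = (2 + 4·5 + 8)/6 = 30/6 = 5
te_D = (4 + 4·5 + 12)/6 = 36/6 = 6

Forward pass:
ES_A = 0; EF_A = 5
ES_B = 5; EF_B = 5+9 = 14
ES_C = 5; EF_C = 5+5 = 10
ES_D = max(EF_B=14, EF_C=10) = 14; EF_D = 14+6 = 20
Expected project duration μ = 20 days. Critical path: A → B → D.

20 days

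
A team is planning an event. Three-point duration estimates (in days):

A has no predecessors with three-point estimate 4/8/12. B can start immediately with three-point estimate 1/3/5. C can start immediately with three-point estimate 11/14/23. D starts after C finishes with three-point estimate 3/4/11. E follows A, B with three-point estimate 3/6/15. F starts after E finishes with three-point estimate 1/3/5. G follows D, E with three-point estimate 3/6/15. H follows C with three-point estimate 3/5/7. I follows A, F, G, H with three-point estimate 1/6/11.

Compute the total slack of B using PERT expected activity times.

10 days

te_A = (4 + 4·8 + 12)/6 = 48/6 = 8
te_B = (1 + 4·3 + 5)/6 = 18/6 = 3
te_C = (11 + 4·14 + 23)/6 = 90/6 = 15
te_D = (3 + 4·4 + 11)/6 = 30/6 = 5
te_E = (3 + 4·6 + 15)/6 = 42/6 = 7
te_F = (1 + 4·3 + 5)/6 = 18/6 = 3
te_G = (3 + 4·6 + 15)/6 = 42/6 = 7
te_H = (3 + 4·5 + 7)/6 = 30/6 = 5
te_I = (1 + 4·6 + 11)/6 = 36/6 = 6

Forward pass:
ES_A = 0; EF_A = 8
ES_B = 0; EF_B = 3
ES_C = 0; EF_C = 15
ES_D = 15; EF_D = 15+5 = 20
ES_E = max(EF_A=8, EF_B=3) = 8; EF_E = 8+7 = 15
ES_F = 15; EF_F = 15+3 = 18
ES_G = max(EF_D=20, EF_E=15) = 20; EF_G = 20+7 = 27
ES_H = 15; EF_H = 15+5 = 20
ES_I = max(EF_A=8, EF_F=18, EF_G=27, EF_H=20) = 27; EF_I = 27+6 = 33
Expected project duration μ = 33 days. Critical path: C → D → G → I.

Backward pass:
LF_I = 33; LS_I = 33−6 = 27
LF_H = LS_I = 27; LS_H = 27−5 = 22
LF_G = LS_I = 27; LS_G = 27−7 = 20
LF_F = LS_I = 27; LS_F = 27−3 = 24
LF_E = min(LS_F=24, LS_G=20) = 20; LS_E = 20−7 = 13
LF_D = LS_G = 20; LS_D = 20−5 = 15
LF_C = min(LS_D=15, LS_H=22) = 15; LS_C = 15−15 = 0
LF_B = LS_E = 13; LS_B = 13−3 = 10
LF_A = min(LS_E=13, LS_I=27) = 13; LS_A = 13−8 = 5
Slack_B = LS_B − ES_B = 10 − 0 = 10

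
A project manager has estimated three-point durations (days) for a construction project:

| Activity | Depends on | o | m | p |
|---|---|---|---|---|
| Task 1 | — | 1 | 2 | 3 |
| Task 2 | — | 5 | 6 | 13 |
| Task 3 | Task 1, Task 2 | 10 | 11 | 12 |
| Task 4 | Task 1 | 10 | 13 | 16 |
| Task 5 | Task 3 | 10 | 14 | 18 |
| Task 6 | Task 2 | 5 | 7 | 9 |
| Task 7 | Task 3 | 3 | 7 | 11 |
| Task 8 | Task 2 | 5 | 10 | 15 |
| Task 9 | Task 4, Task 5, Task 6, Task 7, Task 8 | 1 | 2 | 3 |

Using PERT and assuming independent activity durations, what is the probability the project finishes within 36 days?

te_Task 1 = (1 + 4·2 + 3)/6 = 12/6 = 2; σ²_Task 1 = ((3−1)/6)² = 0.111
te_Task 2 = (5 + 4·6 + 13)/6 = 42/6 = 7; σ²_Task 2 = ((13−5)/6)² = 1.778
te_Task 3 = (10 + 4·11 + 12)/6 = 66/6 = 11; σ²_Task 3 = ((12−10)/6)² = 0.111
te_Task 4 = (10 + 4·13 + 16)/6 = 78/6 = 13; σ²_Task 4 = ((16−10)/6)² = 1.000
te_Task 5 = (10 + 4·14 + 18)/6 = 84/6 = 14; σ²_Task 5 = ((18−10)/6)² = 1.778
te_Task 6 = (5 + 4·7 + 9)/6 = 42/6 = 7; σ²_Task 6 = ((9−5)/6)² = 0.444
te_Task 7 = (3 + 4·7 + 11)/6 = 42/6 = 7; σ²_Task 7 = ((11−3)/6)² = 1.778
te_Task 8 = (5 + 4·10 + 15)/6 = 60/6 = 10; σ²_Task 8 = ((15−5)/6)² = 2.778
te_Task 9 = (1 + 4·2 + 3)/6 = 12/6 = 2; σ²_Task 9 = ((3−1)/6)² = 0.111

Forward pass:
ES_Task 1 = 0; EF_Task 1 = 2
ES_Task 2 = 0; EF_Task 2 = 7
ES_Task 3 = max(EF_Task 1=2, EF_Task 2=7) = 7; EF_Task 3 = 7+11 = 18
ES_Task 4 = 2; EF_Task 4 = 2+13 = 15
ES_Task 5 = 18; EF_Task 5 = 18+14 = 32
ES_Task 6 = 7; EF_Task 6 = 7+7 = 14
ES_Task 7 = 18; EF_Task 7 = 18+7 = 25
ES_Task 8 = 7; EF_Task 8 = 7+10 = 17
ES_Task 9 = max(EF_Task 4=15, EF_Task 5=32, EF_Task 6=14, EF_Task 7=25, EF_Task 8=17) = 32; EF_Task 9 = 32+2 = 34
Expected project duration μ = 34 days. Critical path: Task 2 → Task 3 → Task 5 → Task 9.

Variance along critical path = 1.778 + 0.111 + 1.778 + 0.111 = 3.778; σ = √3.778 = 1.944 days.
Z = (36 − 34) / 1.944 = 1.029
P(T ≤ 36) = Φ(1.029) ≈ 0.848

0.848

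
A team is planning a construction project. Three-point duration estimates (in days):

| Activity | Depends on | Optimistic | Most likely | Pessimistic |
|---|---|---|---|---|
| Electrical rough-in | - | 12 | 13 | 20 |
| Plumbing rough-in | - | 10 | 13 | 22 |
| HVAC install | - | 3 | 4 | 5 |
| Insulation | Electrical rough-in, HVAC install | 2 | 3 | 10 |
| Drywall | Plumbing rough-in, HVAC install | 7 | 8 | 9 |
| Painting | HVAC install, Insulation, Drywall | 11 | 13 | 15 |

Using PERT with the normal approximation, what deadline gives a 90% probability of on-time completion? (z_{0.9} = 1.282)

37.7 days

te_Electrical rough-in = (12 + 4·13 + 20)/6 = 84/6 = 14; σ²_Electrical rough-in = ((20−12)/6)² = 1.778
te_Plumbing rough-in = (10 + 4·13 + 22)/6 = 84/6 = 14; σ²_Plumbing rough-in = ((22−10)/6)² = 4.000
te_HVAC install = (3 + 4·4 + 5)/6 = 24/6 = 4; σ²_HVAC install = ((5−3)/6)² = 0.111
te_Insulation = (2 + 4·3 + 10)/6 = 24/6 = 4; σ²_Insulation = ((10−2)/6)² = 1.778
te_Drywall = (7 + 4·8 + 9)/6 = 48/6 = 8; σ²_Drywall = ((9−7)/6)² = 0.111
te_Painting = (11 + 4·13 + 15)/6 = 78/6 = 13; σ²_Painting = ((15−11)/6)² = 0.444

Forward pass:
ES_Electrical rough-in = 0; EF_Electrical rough-in = 14
ES_Plumbing rough-in = 0; EF_Plumbing rough-in = 14
ES_HVAC install = 0; EF_HVAC install = 4
ES_Insulation = max(EF_Electrical rough-in=14, EF_HVAC install=4) = 14; EF_Insulation = 14+4 = 18
ES_Drywall = max(EF_Plumbing rough-in=14, EF_HVAC install=4) = 14; EF_Drywall = 14+8 = 22
ES_Painting = max(EF_HVAC install=4, EF_Insulation=18, EF_Drywall=22) = 22; EF_Painting = 22+13 = 35
Expected project duration μ = 35 days. Critical path: Plumbing rough-in → Drywall → Painting.

Variance along critical path = 4.000 + 0.111 + 0.444 = 4.556; σ = 2.134 days.
D = μ + z·σ = 35 + 1.282·2.134 = 37.7 days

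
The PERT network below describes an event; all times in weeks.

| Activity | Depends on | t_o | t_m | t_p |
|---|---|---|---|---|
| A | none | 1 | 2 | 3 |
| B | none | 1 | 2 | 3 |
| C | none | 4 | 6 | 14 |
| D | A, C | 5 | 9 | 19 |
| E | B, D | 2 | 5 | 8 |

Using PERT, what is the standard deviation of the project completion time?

3.04 weeks

te_A = (1 + 4·2 + 3)/6 = 12/6 = 2; σ²_A = ((3−1)/6)² = 0.111
te_B = (1 + 4·2 + 3)/6 = 12/6 = 2; σ²_B = ((3−1)/6)² = 0.111
te_C = (4 + 4·6 + 14)/6 = 42/6 = 7; σ²_C = ((14−4)/6)² = 2.778
te_D = (5 + 4·9 + 19)/6 = 60/6 = 10; σ²_D = ((19−5)/6)² = 5.444
te_E = (2 + 4·5 + 8)/6 = 30/6 = 5; σ²_E = ((8−2)/6)² = 1.000

Forward pass:
ES_A = 0; EF_A = 2
ES_B = 0; EF_B = 2
ES_C = 0; EF_C = 7
ES_D = max(EF_A=2, EF_C=7) = 7; EF_D = 7+10 = 17
ES_E = max(EF_B=2, EF_D=17) = 17; EF_E = 17+5 = 22
Expected project duration μ = 22 weeks. Critical path: C → D → E.

Variance along critical path = 2.778 + 5.444 + 1.000 = 9.222
σ = √9.222 = 3.037 weeks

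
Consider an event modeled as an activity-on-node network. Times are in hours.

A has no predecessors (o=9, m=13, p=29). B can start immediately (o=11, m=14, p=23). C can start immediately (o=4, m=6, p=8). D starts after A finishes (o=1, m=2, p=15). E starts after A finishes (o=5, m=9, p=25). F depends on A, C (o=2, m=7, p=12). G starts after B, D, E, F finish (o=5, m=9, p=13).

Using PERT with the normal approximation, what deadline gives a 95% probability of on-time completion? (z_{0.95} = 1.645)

te_A = (9 + 4·13 + 29)/6 = 90/6 = 15; σ²_A = ((29−9)/6)² = 11.111
te_B = (11 + 4·14 + 23)/6 = 90/6 = 15; σ²_B = ((23−11)/6)² = 4.000
te_C = (4 + 4·6 + 8)/6 = 36/6 = 6; σ²_C = ((8−4)/6)² = 0.444
te_D = (1 + 4·2 + 15)/6 = 24/6 = 4; σ²_D = ((15−1)/6)² = 5.444
te_E = (5 + 4·9 + 25)/6 = 66/6 = 11; σ²_E = ((25−5)/6)² = 11.111
te_F = (2 + 4·7 + 12)/6 = 42/6 = 7; σ²_F = ((12−2)/6)² = 2.778
te_G = (5 + 4·9 + 13)/6 = 54/6 = 9; σ²_G = ((13−5)/6)² = 1.778

Forward pass:
ES_A = 0; EF_A = 15
ES_B = 0; EF_B = 15
ES_C = 0; EF_C = 6
ES_D = 15; EF_D = 15+4 = 19
ES_E = 15; EF_E = 15+11 = 26
ES_F = max(EF_A=15, EF_C=6) = 15; EF_F = 15+7 = 22
ES_G = max(EF_B=15, EF_D=19, EF_E=26, EF_F=22) = 26; EF_G = 26+9 = 35
Expected project duration μ = 35 hours. Critical path: A → E → G.

Variance along critical path = 11.111 + 11.111 + 1.778 = 24.000; σ = 4.899 hours.
D = μ + z·σ = 35 + 1.645·4.899 = 43.1 hours

43.1 hours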